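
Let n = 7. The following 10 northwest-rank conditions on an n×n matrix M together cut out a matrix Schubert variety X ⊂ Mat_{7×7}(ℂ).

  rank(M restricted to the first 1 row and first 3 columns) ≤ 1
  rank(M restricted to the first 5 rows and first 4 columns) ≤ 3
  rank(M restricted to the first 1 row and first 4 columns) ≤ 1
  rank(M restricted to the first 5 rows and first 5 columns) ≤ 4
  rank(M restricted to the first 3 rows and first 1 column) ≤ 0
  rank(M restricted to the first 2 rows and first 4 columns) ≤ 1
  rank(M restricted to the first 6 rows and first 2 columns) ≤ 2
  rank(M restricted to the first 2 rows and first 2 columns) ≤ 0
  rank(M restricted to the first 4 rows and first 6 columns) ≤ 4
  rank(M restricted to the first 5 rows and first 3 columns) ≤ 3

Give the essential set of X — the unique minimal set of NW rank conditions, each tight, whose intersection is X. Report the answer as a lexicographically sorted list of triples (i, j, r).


Rank table r_w(7×7) implied by the 10 constraints:

  i=1: 0 0 1 1 1 1 1
  i=2: 0 0 1 1 2 2 2
  i=3: 0 1 2 2 3 3 3
  i=4: 1 2 3 3 4 4 4
  i=5: 1 2 3 3 4 5 5
  i=6: 1 2 3 4 5 6 6
  i=7: 1 2 3 4 5 6 7

reading off 1-entries of Δ²R: w = (3, 5, 2, 1, 6, 4, 7).

Fulton essential set (4 of the 7 Rothe cells):

[(2, 2, 0), (2, 4, 1), (3, 1, 0), (5, 4, 3)]


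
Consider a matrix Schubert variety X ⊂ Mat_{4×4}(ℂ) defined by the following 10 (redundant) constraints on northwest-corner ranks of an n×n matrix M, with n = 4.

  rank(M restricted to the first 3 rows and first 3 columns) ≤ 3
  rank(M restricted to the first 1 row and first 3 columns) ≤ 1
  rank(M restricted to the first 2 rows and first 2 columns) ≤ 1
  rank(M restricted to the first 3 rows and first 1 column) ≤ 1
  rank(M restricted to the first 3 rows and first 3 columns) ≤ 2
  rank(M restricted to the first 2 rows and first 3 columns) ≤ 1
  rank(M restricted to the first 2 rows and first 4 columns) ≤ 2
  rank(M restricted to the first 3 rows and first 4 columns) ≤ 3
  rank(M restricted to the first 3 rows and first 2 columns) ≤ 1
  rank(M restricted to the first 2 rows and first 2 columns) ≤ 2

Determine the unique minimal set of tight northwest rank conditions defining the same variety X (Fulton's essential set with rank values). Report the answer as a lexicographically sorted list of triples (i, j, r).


Reconstructing r_w from the 10 given conditions:

  i=1: 1, 1, 1, 1
  i=2: 1, 1, 1, 2
  i=3: 1, 1, 2, 3
  i=4: 1, 2, 3, 4

hence w(1..4) = (1, 4, 3, 2).

|D(w)|=3, |Ess(w)|=2:

[(2, 3, 1), (3, 2, 1)]


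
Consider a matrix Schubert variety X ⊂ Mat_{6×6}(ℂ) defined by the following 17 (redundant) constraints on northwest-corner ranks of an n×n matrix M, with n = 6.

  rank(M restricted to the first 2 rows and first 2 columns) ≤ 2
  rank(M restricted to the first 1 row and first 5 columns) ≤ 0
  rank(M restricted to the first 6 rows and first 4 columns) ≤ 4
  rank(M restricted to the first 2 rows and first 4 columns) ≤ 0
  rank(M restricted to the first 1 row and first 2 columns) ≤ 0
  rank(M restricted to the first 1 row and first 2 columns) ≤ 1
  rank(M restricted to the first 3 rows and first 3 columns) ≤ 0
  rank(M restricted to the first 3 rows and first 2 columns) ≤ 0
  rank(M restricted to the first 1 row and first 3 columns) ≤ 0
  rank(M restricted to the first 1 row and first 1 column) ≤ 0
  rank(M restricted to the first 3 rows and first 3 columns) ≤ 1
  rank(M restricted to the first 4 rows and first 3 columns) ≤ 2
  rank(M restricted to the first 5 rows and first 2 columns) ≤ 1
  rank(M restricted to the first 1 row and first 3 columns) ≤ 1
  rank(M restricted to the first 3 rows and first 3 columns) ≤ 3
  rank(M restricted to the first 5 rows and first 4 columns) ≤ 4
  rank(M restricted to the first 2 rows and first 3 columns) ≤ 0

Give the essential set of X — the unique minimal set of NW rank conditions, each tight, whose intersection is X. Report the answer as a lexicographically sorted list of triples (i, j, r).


Rank table r_w(6×6) implied by the 17 constraints:

  R[1]: 0  0  0  0  0  1
  R[2]: 0  0  0  0  1  2
  R[3]: 0  0  0  1  2  3
  R[4]: 1  1  1  2  3  4
  R[5]: 1  1  2  3  4  5
  R[6]: 1  2  3  4  5  6

reading off 1-entries of Δ²R: w = (6, 5, 4, 1, 3, 2).

Fulton essential set (4 of the 13 Rothe cells):

[(1, 5, 0), (2, 4, 0), (3, 3, 0), (5, 2, 1)]


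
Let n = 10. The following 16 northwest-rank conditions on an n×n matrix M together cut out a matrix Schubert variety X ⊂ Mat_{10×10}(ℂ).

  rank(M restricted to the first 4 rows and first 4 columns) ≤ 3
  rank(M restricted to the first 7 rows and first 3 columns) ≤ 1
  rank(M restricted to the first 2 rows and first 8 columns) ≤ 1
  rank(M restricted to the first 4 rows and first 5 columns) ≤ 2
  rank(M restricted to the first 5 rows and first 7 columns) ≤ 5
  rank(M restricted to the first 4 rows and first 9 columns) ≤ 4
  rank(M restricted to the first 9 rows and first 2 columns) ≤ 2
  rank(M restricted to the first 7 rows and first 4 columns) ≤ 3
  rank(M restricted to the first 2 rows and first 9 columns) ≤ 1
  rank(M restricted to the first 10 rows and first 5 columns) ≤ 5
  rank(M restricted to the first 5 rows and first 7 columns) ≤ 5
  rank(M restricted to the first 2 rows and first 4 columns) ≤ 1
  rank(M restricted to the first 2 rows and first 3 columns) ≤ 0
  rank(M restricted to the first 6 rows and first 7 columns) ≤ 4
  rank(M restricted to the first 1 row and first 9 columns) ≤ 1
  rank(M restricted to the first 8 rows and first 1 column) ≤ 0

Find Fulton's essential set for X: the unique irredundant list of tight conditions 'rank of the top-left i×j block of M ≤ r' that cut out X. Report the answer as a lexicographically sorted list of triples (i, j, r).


Propagating the 16 rank bounds to every northwest block:

  i=1: 0 | 0 | 0 | 1 | 1 | 1 | 1 | 1 | 1 | 1
  i=2: 0 | 0 | 0 | 1 | 1 | 1 | 1 | 1 | 1 | 2
  i=3: 0 | 1 | 1 | 2 | 2 | 2 | 2 | 2 | 2 | 3
  i=4: 0 | 1 | 1 | 2 | 2 | 3 | 3 | 3 | 3 | 4
  i=5: 0 | 1 | 1 | 2 | 3 | 4 | 4 | 4 | 4 | 5
  i=6: 0 | 1 | 1 | 2 | 3 | 4 | 4 | 5 | 5 | 6
  i=7: 0 | 1 | 1 | 2 | 3 | 4 | 5 | 6 | 6 | 7
  i=8: 0 | 1 | 2 | 3 | 4 | 5 | 6 | 7 | 7 | 8
  i=9: 1 | 2 | 3 | 4 | 5 | 6 | 7 | 8 | 8 | 9
  i=10: 1 | 2 | 3 | 4 | 5 | 6 | 7 | 8 | 9 | 10

the unique w with this rank table is (4, 10, 2, 6, 5, 8, 7, 3, 1, 9).

D(w) has 23 cells with 6 SE-corners; essential set:

[(2, 3, 0), (2, 9, 1), (4, 5, 2), (6, 7, 4), (7, 3, 1), (8, 1, 0)]


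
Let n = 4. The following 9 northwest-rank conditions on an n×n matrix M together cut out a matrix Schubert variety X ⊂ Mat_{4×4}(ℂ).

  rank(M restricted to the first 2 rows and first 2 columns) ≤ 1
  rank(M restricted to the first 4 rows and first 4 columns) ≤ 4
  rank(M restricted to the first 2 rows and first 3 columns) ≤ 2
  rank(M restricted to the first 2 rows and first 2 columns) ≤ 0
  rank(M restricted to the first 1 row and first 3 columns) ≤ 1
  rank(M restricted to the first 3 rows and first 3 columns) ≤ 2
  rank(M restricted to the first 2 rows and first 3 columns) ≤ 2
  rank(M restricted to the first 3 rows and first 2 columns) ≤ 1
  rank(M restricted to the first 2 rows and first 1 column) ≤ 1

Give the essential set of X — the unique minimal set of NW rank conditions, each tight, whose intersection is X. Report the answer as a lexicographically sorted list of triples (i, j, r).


Rank table r_w(4×4) implied by the 9 constraints:

  R[1]: 0 | 0 | 1 | 1
  R[2]: 0 | 0 | 1 | 2
  R[3]: 1 | 1 | 2 | 3
  R[4]: 1 | 2 | 3 | 4

reading off 1-entries of Δ²R: w = (3, 4, 1, 2).

Fulton essential set (1 of the 4 Rothe cells):

[(2, 2, 0)]


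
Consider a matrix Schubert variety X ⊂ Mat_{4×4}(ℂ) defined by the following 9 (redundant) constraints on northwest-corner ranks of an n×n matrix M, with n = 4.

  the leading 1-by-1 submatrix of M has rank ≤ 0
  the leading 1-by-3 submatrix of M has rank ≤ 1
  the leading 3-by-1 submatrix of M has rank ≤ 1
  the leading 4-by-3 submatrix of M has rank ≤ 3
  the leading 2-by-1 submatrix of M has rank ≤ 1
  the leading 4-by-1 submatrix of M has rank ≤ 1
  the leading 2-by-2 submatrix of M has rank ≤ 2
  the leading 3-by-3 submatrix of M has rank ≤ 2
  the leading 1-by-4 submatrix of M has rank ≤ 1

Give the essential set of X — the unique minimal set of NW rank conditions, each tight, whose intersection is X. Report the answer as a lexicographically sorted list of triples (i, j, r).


The tightest implied rank at each (i,j), from the 9 conditions:

  R[1]: 0 1 1 1
  R[2]: 1 2 2 2
  R[3]: 1 2 2 3
  R[4]: 1 2 3 4

the unique w with this rank table is (2, 1, 4, 3).

2 SE-corners of the 2-cell Rothe diagram give Ess(w):

[(1, 1, 0), (3, 3, 2)]


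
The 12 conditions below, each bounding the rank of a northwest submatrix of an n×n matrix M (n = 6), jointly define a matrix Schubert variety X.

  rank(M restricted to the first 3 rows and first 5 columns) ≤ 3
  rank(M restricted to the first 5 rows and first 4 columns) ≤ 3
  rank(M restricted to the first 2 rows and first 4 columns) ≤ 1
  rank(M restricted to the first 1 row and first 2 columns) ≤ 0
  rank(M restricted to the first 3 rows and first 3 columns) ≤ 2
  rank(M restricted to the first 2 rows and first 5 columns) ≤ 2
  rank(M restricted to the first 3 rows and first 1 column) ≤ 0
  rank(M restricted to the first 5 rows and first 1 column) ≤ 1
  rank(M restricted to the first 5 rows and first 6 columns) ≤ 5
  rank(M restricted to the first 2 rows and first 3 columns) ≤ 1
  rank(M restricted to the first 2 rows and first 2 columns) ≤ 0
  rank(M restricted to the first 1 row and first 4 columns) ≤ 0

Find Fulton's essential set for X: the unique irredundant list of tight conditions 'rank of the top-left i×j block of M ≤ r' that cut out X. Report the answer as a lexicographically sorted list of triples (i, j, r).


The tightest implied rank at each (i,j), from the 12 conditions:

  0  0  0  0  1  1
  0  0  1  1  2  2
  0  1  2  2  3  3
  1  2  3  3  4  4
  1  2  3  3  4  5
  1  2  3  4  5  6

reading off 1-entries of Δ²R: w = (5, 3, 2, 1, 6, 4).

Rothe diagram D(w) (8 cells), 4 SE-corners (essential conditions):

[(1, 4, 0), (2, 2, 0), (3, 1, 0), (5, 4, 3)]


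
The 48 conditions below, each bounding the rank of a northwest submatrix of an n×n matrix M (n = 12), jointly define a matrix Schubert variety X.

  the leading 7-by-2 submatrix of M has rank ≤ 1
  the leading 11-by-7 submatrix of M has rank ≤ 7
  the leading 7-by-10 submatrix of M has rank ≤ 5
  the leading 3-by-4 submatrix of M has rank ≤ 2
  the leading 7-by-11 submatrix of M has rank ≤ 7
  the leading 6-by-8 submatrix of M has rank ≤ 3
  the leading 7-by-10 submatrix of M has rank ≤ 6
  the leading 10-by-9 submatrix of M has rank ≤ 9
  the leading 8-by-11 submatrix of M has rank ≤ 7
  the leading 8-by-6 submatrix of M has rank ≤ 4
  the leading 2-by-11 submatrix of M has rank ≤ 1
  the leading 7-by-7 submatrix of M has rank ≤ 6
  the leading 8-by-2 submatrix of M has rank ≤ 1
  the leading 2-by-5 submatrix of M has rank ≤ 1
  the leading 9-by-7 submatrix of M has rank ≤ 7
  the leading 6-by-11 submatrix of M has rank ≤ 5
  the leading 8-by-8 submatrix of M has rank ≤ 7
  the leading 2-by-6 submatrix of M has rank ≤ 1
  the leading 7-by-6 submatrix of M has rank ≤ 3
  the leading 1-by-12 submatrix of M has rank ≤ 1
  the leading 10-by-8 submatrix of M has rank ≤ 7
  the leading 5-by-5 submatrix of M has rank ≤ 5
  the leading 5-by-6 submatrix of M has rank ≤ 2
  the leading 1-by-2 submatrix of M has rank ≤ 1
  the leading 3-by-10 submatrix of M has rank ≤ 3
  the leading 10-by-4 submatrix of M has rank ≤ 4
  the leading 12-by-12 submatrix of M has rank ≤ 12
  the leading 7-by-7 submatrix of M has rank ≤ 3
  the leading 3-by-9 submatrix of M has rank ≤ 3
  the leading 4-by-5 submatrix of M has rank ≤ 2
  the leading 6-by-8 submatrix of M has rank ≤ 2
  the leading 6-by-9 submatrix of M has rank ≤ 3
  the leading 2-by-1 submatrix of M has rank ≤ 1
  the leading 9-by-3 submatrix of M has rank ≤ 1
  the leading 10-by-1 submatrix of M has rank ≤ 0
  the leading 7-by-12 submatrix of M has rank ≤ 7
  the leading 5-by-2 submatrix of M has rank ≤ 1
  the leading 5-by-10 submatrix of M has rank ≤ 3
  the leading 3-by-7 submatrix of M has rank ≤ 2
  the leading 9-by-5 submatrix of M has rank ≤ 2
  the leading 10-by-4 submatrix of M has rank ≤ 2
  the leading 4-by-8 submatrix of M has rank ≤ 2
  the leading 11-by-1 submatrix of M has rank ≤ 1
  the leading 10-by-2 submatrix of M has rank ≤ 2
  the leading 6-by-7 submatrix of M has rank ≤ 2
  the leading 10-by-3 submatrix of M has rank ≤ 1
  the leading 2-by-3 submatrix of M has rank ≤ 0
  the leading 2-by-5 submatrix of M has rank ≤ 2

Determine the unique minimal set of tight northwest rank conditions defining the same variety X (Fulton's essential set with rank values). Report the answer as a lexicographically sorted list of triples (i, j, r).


Computing R[i][j] = min implied NW-rank bound (n=12, 48 conditions):

  R[1]: 0  0  0  1  1  1  1  1  1  1  1  1
  R[2]: 0  0  0  1  1  1  1  1  1  1  1  2
  R[3]: 0  1  1  2  2  2  2  2  2  2  2  3
  R[4]: 0  1  1  2  2  2  2  2  3  3  3  4
  R[5]: 0  1  1  2  2  2  2  2  3  3  4  5
  R[6]: 0  1  1  2  2  2  2  2  3  4  5  6
  R[7]: 0  1  1  2  2  3  3  3  4  5  6  7
  R[8]: 0  1  1  2  2  3  4  4  5  6  7  8
  R[9]: 0  1  1  2  2  3  4  5  6  7  8  9
  R[10]: 0  1  1  2  3  4  5  6  7  8  9  10
  R[11]: 1  2  2  3  4  5  6  7  8  9  10  11
  R[12]: 1  2  3  4  5  6  7  8  9  10  11  12

reading off 1-entries of Δ²R: w = (4, 12, 2, 9, 11, 10, 6, 7, 8, 5, 1, 3).

Rothe diagram D(w) (44 cells), 7 SE-corners (essential conditions):

[(2, 3, 0), (2, 11, 1), (5, 10, 3), (6, 8, 2), (9, 5, 2), (10, 1, 0), (10, 3, 1)]


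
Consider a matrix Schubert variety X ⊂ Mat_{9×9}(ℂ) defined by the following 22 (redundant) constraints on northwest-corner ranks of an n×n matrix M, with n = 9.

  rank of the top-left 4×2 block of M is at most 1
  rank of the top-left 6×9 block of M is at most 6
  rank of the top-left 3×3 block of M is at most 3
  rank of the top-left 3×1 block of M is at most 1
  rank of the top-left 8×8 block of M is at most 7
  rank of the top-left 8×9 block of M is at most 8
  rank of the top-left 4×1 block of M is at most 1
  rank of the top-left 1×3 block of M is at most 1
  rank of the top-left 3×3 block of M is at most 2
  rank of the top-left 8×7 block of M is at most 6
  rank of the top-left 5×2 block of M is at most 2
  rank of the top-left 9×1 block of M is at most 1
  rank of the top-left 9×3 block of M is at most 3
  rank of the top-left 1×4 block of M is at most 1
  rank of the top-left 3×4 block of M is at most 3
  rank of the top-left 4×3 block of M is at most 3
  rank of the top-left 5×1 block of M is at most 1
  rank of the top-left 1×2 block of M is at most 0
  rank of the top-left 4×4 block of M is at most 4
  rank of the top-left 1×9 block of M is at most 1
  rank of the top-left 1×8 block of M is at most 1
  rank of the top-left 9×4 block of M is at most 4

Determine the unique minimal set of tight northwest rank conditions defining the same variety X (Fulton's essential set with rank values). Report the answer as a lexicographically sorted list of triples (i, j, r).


Rank table r_w(9×9) implied by the 22 constraints:

  i=1: 0 | 0 | 1 | 1 | 1 | 1 | 1 | 1 | 1
  i=2: 1 | 1 | 2 | 2 | 2 | 2 | 2 | 2 | 2
  i=3: 1 | 1 | 2 | 3 | 3 | 3 | 3 | 3 | 3
  i=4: 1 | 1 | 2 | 3 | 4 | 4 | 4 | 4 | 4
  i=5: 1 | 2 | 3 | 4 | 5 | 5 | 5 | 5 | 5
  i=6: 1 | 2 | 3 | 4 | 5 | 6 | 6 | 6 | 6
  i=7: 1 | 2 | 3 | 4 | 5 | 6 | 6 | 7 | 7
  i=8: 1 | 2 | 3 | 4 | 5 | 6 | 6 | 7 | 8
  i=9: 1 | 2 | 3 | 4 | 5 | 6 | 7 | 8 | 9

second differences of R give the permutation w = (3, 1, 4, 5, 2, 6, 8, 9, 7).

Rothe diagram D(w) (6 cells), 3 SE-corners (essential conditions):

[(1, 2, 0), (4, 2, 1), (8, 7, 6)]


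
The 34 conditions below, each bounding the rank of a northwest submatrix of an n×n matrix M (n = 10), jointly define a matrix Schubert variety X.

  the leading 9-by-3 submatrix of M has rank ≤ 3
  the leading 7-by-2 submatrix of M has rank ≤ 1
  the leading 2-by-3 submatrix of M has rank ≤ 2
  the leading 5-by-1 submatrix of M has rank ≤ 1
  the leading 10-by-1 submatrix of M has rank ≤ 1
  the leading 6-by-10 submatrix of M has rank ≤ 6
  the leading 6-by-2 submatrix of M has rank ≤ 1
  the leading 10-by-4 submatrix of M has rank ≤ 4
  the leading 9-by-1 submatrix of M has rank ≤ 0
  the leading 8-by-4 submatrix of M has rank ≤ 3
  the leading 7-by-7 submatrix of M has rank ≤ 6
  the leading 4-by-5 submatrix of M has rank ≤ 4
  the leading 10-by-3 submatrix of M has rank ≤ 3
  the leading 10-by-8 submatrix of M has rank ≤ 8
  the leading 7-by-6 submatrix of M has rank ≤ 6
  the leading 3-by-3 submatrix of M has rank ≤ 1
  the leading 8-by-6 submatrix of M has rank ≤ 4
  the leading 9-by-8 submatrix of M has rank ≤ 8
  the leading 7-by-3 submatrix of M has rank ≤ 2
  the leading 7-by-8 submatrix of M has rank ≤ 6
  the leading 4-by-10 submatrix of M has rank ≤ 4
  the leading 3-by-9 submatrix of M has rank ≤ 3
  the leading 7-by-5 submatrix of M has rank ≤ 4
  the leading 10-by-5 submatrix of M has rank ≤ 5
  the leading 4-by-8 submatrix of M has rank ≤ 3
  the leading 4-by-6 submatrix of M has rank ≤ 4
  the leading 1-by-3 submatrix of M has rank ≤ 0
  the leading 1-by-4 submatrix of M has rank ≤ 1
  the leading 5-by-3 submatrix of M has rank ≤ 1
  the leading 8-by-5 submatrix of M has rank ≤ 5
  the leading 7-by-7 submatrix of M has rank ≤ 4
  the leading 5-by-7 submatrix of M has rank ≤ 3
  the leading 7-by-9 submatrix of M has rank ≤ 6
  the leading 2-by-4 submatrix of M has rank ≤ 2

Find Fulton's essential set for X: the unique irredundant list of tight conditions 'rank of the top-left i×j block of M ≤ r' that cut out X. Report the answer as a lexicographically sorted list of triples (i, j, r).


Rank table r_w(10×10) implied by the 34 constraints:

  0 0 0 1 1 1 1 1 1 1
  0 1 1 2 2 2 2 2 2 2
  0 1 1 2 3 3 3 3 3 3
  0 1 1 2 3 3 3 3 4 4
  0 1 1 2 3 3 3 4 5 5
  0 1 2 3 4 4 4 5 6 6
  0 1 2 3 4 4 4 5 6 7
  0 1 2 3 4 4 5 6 7 8
  0 1 2 3 4 5 6 7 8 9
  1 2 3 4 5 6 7 8 9 10

so w = (4, 2, 5, 9, 8, 3, 10, 7, 6, 1).

|D(w)|=22, |Ess(w)|=7:

[(1, 3, 0), (4, 8, 3), (5, 3, 1), (5, 7, 3), (7, 7, 4), (8, 6, 4), (9, 1, 0)]


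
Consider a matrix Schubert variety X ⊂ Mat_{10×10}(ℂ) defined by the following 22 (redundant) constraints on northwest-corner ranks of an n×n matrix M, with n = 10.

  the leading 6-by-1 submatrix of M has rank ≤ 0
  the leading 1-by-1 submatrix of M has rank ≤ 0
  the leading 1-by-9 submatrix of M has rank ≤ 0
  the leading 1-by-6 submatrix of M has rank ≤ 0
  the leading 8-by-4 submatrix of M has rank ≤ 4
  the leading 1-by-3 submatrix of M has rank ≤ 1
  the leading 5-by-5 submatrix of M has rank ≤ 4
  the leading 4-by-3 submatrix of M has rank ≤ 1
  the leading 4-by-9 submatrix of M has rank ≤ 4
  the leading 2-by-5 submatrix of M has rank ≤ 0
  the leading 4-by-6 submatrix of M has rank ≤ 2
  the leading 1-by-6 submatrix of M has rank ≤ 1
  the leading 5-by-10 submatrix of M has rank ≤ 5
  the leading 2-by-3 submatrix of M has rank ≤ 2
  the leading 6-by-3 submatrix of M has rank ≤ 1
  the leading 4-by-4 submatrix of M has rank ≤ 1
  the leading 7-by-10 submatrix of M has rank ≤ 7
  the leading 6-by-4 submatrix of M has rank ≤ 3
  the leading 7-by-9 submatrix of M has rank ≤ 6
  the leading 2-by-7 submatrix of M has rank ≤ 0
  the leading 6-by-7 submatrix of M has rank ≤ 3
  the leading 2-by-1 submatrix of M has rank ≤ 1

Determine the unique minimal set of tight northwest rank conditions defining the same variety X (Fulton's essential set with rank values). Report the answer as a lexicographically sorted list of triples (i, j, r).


Recovering R(i,j) via the rank-extension bound from the 22 conditions:

  row 1: 0 0 0 0 0 0 0 0 0 1
  row 2: 0 0 0 0 0 0 0 1 1 2
  row 3: 0 1 1 1 1 1 1 2 2 3
  row 4: 0 1 1 1 2 2 2 3 3 4
  row 5: 0 1 1 2 3 3 3 4 4 5
  row 6: 0 1 1 2 3 3 3 4 5 6
  row 7: 1 2 2 3 4 4 4 5 6 7
  row 8: 1 2 3 4 5 5 5 6 7 8
  row 9: 1 2 3 4 5 6 6 7 8 9
  row 10: 1 2 3 4 5 6 7 8 9 10

second differences of R give the permutation w = (10, 8, 2, 5, 4, 9, 1, 3, 6, 7).

6 SE-corners of the 26-cell Rothe diagram give Ess(w):

[(1, 9, 0), (2, 7, 0), (4, 4, 1), (6, 1, 0), (6, 3, 1), (6, 7, 3)]


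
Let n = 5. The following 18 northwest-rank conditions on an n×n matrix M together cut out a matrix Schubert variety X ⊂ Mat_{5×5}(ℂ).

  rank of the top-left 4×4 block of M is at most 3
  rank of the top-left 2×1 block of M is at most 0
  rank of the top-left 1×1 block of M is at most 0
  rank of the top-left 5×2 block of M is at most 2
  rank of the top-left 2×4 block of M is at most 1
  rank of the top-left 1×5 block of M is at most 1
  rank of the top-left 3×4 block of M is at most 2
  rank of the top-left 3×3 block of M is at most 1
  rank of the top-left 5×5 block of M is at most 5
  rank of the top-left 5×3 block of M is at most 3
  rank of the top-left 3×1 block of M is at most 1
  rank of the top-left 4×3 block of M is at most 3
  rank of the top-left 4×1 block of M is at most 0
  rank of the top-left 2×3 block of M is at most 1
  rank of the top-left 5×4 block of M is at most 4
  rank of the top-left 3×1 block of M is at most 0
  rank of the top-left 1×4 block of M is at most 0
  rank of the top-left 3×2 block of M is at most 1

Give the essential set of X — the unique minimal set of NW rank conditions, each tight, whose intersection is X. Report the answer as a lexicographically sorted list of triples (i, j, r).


Computing R[i][j] = min implied NW-rank bound (n=5, 18 conditions):

  i=1: 0, 0, 0, 0, 1
  i=2: 0, 1, 1, 1, 2
  i=3: 0, 1, 1, 2, 3
  i=4: 0, 1, 2, 3, 4
  i=5: 1, 2, 3, 4, 5

giving w = (5, 2, 4, 3, 1) via Δ²R.

|D(w)|=8, |Ess(w)|=3:

[(1, 4, 0), (3, 3, 1), (4, 1, 0)]


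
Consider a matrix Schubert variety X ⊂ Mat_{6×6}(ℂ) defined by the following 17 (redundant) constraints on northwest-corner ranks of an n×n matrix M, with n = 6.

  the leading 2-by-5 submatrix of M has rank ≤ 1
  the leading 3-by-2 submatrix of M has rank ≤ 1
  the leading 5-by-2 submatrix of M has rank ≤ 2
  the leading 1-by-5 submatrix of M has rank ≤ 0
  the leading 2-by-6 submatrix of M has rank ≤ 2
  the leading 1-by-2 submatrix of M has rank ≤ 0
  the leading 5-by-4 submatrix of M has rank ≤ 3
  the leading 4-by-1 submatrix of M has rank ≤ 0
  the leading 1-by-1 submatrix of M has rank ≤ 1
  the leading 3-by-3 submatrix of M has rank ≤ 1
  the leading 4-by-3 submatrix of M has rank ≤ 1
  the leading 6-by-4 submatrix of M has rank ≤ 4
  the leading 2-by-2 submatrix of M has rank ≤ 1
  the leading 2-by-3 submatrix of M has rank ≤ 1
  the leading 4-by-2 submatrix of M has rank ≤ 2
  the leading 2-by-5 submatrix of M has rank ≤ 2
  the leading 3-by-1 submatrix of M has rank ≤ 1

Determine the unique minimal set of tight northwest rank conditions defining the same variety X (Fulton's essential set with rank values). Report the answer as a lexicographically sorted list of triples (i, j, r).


The tightest implied rank at each (i,j), from the 17 conditions:

  0  0  0  0  0  1
  0  1  1  1  1  2
  0  1  1  2  2  3
  0  1  1  2  3  4
  1  2  2  3  4  5
  1  2  3  4  5  6

second differences of R give the permutation w = (6, 2, 4, 5, 1, 3).

|D(w)|=10, |Ess(w)|=3:

[(1, 5, 0), (4, 1, 0), (4, 3, 1)]


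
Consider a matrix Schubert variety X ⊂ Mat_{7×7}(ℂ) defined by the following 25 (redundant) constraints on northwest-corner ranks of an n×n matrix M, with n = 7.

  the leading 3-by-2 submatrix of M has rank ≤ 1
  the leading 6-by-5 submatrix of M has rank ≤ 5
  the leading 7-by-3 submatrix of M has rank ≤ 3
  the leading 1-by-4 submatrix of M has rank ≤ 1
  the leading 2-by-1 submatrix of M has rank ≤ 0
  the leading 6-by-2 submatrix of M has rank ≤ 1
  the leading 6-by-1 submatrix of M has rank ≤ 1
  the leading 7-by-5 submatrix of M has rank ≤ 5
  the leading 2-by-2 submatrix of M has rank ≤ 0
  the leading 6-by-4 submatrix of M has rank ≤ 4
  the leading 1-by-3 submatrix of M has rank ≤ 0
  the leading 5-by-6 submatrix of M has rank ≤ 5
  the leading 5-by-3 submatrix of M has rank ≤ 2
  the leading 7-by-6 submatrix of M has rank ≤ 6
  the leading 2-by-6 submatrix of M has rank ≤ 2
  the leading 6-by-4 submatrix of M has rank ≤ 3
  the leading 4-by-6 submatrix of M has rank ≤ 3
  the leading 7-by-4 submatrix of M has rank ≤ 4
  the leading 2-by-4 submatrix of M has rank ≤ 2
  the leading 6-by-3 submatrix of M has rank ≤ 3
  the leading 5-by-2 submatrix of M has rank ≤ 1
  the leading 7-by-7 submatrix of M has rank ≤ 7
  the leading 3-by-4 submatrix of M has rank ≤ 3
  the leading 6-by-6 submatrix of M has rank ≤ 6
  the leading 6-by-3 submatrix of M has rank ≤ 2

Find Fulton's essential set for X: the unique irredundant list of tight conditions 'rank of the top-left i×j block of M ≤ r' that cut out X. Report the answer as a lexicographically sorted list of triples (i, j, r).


Recovering R(i,j) via the rank-extension bound from the 25 conditions:

  i=1: 0  0  0  1  1  1  1
  i=2: 0  0  1  2  2  2  2
  i=3: 1  1  2  3  3  3  3
  i=4: 1  1  2  3  3  3  4
  i=5: 1  1  2  3  4  4  5
  i=6: 1  1  2  3  4  5  6
  i=7: 1  2  3  4  5  6  7

second differences of R give the permutation w = (4, 3, 1, 7, 5, 6, 2).

Rothe diagram D(w) (10 cells), 4 SE-corners (essential conditions):

[(1, 3, 0), (2, 2, 0), (4, 6, 3), (6, 2, 1)]


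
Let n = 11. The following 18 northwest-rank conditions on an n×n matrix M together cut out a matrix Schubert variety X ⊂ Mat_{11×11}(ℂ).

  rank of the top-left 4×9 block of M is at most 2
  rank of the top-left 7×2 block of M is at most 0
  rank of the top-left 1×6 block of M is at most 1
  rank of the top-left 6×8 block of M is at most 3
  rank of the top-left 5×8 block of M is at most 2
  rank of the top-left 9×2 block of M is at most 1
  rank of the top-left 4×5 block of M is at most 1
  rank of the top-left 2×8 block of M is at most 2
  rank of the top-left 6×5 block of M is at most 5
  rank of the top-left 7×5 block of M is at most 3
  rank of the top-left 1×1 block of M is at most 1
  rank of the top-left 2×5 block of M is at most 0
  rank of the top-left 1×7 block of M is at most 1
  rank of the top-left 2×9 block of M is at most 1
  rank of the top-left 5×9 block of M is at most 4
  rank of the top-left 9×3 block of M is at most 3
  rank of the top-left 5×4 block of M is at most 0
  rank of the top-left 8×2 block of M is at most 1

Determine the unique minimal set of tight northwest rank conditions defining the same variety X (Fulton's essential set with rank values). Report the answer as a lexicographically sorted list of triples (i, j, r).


Reconstructing r_w from the 18 given conditions:

  i=1: 0 | 0 | 0 | 0 | 0 | 1 | 1 | 1 | 1 | 1 | 1
  i=2: 0 | 0 | 0 | 0 | 0 | 1 | 1 | 1 | 1 | 2 | 2
  i=3: 0 | 0 | 0 | 0 | 1 | 2 | 2 | 2 | 2 | 3 | 3
  i=4: 0 | 0 | 0 | 0 | 1 | 2 | 2 | 2 | 2 | 3 | 4
  i=5: 0 | 0 | 0 | 0 | 1 | 2 | 2 | 2 | 3 | 4 | 5
  i=6: 0 | 0 | 1 | 1 | 2 | 3 | 3 | 3 | 4 | 5 | 6
  i=7: 0 | 0 | 1 | 2 | 3 | 4 | 4 | 4 | 5 | 6 | 7
  i=8: 1 | 1 | 2 | 3 | 4 | 5 | 5 | 5 | 6 | 7 | 8
  i=9: 1 | 1 | 2 | 3 | 4 | 5 | 6 | 6 | 7 | 8 | 9
  i=10: 1 | 2 | 3 | 4 | 5 | 6 | 7 | 7 | 8 | 9 | 10
  i=11: 1 | 2 | 3 | 4 | 5 | 6 | 7 | 8 | 9 | 10 | 11

so w = (6, 10, 5, 11, 9, 3, 4, 1, 7, 2, 8).

Fulton essential set (7 of the 35 Rothe cells):

[(2, 5, 0), (2, 9, 1), (4, 9, 2), (5, 4, 0), (5, 8, 2), (7, 2, 0), (9, 2, 1)]


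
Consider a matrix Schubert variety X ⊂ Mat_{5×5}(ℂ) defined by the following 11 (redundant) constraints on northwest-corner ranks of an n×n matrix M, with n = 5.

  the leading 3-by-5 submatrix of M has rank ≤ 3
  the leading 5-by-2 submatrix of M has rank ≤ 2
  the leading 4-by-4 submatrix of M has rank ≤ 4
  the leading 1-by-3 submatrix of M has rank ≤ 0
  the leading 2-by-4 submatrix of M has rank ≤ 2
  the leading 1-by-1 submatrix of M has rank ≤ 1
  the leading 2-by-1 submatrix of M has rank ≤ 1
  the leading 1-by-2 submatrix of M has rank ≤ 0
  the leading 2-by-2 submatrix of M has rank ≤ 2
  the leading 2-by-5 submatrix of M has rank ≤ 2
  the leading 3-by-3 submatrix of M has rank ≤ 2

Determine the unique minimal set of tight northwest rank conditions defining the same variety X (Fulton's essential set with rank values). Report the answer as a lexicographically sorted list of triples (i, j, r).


Reconstructing r_w from the 11 given conditions:

  0, 0, 0, 1, 1
  1, 1, 1, 2, 2
  1, 2, 2, 3, 3
  1, 2, 3, 4, 4
  1, 2, 3, 4, 5

reading off 1-entries of Δ²R: w = (4, 1, 2, 3, 5).

Fulton essential set (1 of the 3 Rothe cells):

[(1, 3, 0)]


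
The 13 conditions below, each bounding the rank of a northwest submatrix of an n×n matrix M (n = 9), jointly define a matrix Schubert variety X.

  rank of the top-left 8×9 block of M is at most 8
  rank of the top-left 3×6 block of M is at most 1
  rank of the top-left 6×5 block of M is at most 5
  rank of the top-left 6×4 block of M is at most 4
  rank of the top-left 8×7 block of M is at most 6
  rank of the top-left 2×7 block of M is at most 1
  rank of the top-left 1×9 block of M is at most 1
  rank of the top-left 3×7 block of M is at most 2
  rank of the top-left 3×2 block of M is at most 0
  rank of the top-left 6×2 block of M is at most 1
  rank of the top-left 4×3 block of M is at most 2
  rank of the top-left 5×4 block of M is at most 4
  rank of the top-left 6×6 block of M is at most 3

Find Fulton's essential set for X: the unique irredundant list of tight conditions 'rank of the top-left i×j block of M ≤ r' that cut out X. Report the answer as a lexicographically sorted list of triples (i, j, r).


The tightest implied rank at each (i,j), from the 13 conditions:

  R[1]: 0  0  1  1  1  1  1  1  1
  R[2]: 0  0  1  1  1  1  1  2  2
  R[3]: 0  0  1  1  1  1  2  3  3
  R[4]: 1  1  2  2  2  2  3  4  4
  R[5]: 1  1  2  3  3  3  4  5  5
  R[6]: 1  1  2  3  3  3  4  5  6
  R[7]: 1  2  3  4  4  4  5  6  7
  R[8]: 1  2  3  4  5  5  6  7  8
  R[9]: 1  2  3  4  5  6  7  8  9

second differences of R give the permutation w = (3, 8, 7, 1, 4, 9, 2, 5, 6).

Rothe diagram D(w) (17 cells), 5 SE-corners (essential conditions):

[(2, 7, 1), (3, 2, 0), (3, 6, 1), (6, 2, 1), (6, 6, 3)]


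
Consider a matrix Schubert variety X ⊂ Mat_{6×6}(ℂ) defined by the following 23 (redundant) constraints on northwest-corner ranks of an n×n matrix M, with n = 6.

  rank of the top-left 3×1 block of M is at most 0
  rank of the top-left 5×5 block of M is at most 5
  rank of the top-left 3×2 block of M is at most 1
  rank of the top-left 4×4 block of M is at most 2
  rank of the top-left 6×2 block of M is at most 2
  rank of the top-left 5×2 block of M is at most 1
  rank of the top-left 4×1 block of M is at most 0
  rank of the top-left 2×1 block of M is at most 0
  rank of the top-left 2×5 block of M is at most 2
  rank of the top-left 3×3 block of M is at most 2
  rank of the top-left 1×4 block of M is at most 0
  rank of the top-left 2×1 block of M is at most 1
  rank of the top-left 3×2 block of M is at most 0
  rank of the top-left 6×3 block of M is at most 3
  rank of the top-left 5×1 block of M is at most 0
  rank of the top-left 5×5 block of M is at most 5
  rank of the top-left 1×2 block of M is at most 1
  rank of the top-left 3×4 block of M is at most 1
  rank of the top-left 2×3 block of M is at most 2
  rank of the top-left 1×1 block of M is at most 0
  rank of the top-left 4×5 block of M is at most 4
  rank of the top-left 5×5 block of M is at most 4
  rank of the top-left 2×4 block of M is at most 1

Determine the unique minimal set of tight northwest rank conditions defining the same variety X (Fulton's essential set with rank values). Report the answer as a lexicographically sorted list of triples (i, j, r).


Rank table r_w(6×6) implied by the 23 constraints:

  row 1: 0 | 0 | 0 | 0 | 1 | 1
  row 2: 0 | 0 | 1 | 1 | 2 | 2
  row 3: 0 | 0 | 1 | 1 | 2 | 3
  row 4: 0 | 1 | 2 | 2 | 3 | 4
  row 5: 0 | 1 | 2 | 3 | 4 | 5
  row 6: 1 | 2 | 3 | 4 | 5 | 6

second differences of R give the permutation w = (5, 3, 6, 2, 4, 1).

4 SE-corners of the 11-cell Rothe diagram give Ess(w):

[(1, 4, 0), (3, 2, 0), (3, 4, 1), (5, 1, 0)]


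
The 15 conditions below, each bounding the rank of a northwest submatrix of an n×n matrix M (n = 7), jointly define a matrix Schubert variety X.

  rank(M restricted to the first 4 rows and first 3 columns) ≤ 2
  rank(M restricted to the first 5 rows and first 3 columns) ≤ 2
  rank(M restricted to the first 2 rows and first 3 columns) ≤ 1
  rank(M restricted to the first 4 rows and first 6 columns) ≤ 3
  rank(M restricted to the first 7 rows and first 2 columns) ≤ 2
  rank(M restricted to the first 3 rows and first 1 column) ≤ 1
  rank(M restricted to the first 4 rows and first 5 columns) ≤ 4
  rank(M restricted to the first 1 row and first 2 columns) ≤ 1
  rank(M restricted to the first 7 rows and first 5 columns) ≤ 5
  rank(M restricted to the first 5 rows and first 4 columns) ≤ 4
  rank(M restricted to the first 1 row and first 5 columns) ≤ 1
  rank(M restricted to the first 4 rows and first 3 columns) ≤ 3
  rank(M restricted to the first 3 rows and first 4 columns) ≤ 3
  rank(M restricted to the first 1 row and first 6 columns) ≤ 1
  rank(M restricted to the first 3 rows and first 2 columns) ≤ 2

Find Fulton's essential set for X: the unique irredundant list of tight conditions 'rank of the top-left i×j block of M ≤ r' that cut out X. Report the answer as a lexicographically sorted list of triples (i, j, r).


Propagating the 15 rank bounds to every northwest block:

  i=1: 1  1  1  1  1  1  1
  i=2: 1  1  1  2  2  2  2
  i=3: 1  2  2  3  3  3  3
  i=4: 1  2  2  3  3  3  4
  i=5: 1  2  2  3  4  4  5
  i=6: 1  2  3  4  5  5  6
  i=7: 1  2  3  4  5  6  7

giving w = (1, 4, 2, 7, 5, 3, 6) via Δ²R.

D(w) has 6 cells with 3 SE-corners; essential set:

[(2, 3, 1), (4, 6, 3), (5, 3, 2)]


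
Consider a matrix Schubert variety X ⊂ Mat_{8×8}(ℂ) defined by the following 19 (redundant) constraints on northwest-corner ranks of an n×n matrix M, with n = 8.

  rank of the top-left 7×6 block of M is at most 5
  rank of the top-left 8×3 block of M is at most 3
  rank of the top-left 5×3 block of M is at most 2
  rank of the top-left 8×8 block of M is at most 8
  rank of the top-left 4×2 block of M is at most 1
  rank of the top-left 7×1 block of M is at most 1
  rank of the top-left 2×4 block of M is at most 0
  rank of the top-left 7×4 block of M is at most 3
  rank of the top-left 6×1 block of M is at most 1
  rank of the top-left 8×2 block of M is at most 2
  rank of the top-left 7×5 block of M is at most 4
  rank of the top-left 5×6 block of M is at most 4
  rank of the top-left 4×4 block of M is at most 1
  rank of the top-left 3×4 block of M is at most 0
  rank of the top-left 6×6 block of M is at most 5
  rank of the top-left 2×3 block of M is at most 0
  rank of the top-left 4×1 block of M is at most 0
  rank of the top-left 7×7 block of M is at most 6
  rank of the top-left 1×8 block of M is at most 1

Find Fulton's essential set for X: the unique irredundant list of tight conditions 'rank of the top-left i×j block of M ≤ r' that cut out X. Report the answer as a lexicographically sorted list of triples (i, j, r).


The tightest implied rank at each (i,j), from the 19 conditions:

  i=1: 0, 0, 0, 0, 1, 1, 1, 1
  i=2: 0, 0, 0, 0, 1, 2, 2, 2
  i=3: 0, 0, 0, 0, 1, 2, 3, 3
  i=4: 0, 1, 1, 1, 2, 3, 4, 4
  i=5: 1, 2, 2, 2, 3, 4, 5, 5
  i=6: 1, 2, 3, 3, 4, 5, 6, 6
  i=7: 1, 2, 3, 3, 4, 5, 6, 7
  i=8: 1, 2, 3, 4, 5, 6, 7, 8

hence w(1..8) = (5, 6, 7, 2, 1, 3, 8, 4).

D(w) has 14 cells with 3 SE-corners; essential set:

[(3, 4, 0), (4, 1, 0), (7, 4, 3)]


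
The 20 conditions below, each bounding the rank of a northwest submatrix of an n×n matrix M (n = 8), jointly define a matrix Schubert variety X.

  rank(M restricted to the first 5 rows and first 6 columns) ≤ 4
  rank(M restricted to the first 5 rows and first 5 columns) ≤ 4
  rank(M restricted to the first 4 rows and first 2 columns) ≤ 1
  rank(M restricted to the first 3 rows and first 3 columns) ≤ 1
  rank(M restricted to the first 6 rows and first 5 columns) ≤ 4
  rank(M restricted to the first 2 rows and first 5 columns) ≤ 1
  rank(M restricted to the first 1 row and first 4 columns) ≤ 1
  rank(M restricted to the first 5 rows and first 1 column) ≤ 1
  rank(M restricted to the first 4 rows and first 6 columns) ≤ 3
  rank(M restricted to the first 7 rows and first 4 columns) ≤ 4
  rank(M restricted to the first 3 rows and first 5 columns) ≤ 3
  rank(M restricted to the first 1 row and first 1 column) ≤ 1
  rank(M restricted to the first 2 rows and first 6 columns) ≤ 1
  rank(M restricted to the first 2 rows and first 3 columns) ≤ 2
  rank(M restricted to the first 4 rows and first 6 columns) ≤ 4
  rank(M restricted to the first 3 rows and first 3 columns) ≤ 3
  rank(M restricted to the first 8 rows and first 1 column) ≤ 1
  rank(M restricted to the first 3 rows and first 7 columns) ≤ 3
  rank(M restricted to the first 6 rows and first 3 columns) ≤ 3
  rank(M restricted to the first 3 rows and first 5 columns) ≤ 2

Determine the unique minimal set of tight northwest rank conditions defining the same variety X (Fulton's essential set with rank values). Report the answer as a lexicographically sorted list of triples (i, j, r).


Rank table r_w(8×8) implied by the 20 constraints:

  R[1]: 1, 1, 1, 1, 1, 1, 1, 1
  R[2]: 1, 1, 1, 1, 1, 1, 2, 2
  R[3]: 1, 1, 1, 2, 2, 2, 3, 3
  R[4]: 1, 1, 2, 3, 3, 3, 4, 4
  R[5]: 1, 2, 3, 4, 4, 4, 5, 5
  R[6]: 1, 2, 3, 4, 4, 5, 6, 6
  R[7]: 1, 2, 3, 4, 5, 6, 7, 7
  R[8]: 1, 2, 3, 4, 5, 6, 7, 8

the unique w with this rank table is (1, 7, 4, 3, 2, 6, 5, 8).

Fulton essential set (4 of the 9 Rothe cells):

[(2, 6, 1), (3, 3, 1), (4, 2, 1), (6, 5, 4)]


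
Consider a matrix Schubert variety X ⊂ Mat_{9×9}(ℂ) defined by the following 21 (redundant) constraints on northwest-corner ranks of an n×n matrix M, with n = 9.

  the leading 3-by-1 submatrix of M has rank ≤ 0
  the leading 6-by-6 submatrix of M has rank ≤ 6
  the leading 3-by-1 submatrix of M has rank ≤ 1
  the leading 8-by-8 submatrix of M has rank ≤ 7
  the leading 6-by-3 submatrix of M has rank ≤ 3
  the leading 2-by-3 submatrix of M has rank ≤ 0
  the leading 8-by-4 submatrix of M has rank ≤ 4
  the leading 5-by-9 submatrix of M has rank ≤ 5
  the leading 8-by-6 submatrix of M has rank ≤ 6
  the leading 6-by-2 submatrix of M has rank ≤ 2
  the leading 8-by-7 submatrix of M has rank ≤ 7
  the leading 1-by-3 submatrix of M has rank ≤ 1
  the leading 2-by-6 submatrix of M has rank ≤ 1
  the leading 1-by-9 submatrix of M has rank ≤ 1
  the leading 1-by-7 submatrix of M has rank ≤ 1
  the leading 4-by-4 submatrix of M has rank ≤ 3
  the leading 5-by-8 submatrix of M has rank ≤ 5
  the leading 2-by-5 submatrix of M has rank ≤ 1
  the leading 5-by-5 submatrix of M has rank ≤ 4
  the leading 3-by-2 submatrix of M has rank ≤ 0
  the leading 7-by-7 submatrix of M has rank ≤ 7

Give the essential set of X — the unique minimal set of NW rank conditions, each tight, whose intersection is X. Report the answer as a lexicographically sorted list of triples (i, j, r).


Propagating the 21 rank bounds to every northwest block:

  row 1: 0  0  0  1  1  1  1  1  1
  row 2: 0  0  0  1  1  1  2  2  2
  row 3: 0  0  1  2  2  2  3  3  3
  row 4: 1  1  2  3  3  3  4  4  4
  row 5: 1  2  3  4  4  4  5  5  5
  row 6: 1  2  3  4  5  5  6  6  6
  row 7: 1  2  3  4  5  6  7  7  7
  row 8: 1  2  3  4  5  6  7  7  8
  row 9: 1  2  3  4  5  6  7  8  9

the unique w with this rank table is (4, 7, 3, 1, 2, 5, 6, 9, 8).

D(w) has 11 cells with 4 SE-corners; essential set:

[(2, 3, 0), (2, 6, 1), (3, 2, 0), (8, 8, 7)]
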